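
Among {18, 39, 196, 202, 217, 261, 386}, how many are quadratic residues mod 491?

(18/491) = -1 → non-residue.
(39/491) = +1 → QR.
(196/491) = +1 → QR.
(202/491) = -1 → non-residue.
(217/491) = -1 → non-residue.
(261/491) = -1 → non-residue.
(386/491) = +1 → QR.
Total quadratic residues among the 7: 3.

3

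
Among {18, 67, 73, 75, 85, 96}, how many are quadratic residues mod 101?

(18/101) = -1 → non-residue.
(67/101) = -1 → non-residue.
(73/101) = -1 → non-residue.
(75/101) = -1 → non-residue.
(85/101) = +1 → QR.
(96/101) = +1 → QR.
Total quadratic residues among the 6: 2.

2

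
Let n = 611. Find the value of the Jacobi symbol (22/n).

-1

Pull out 2: since 611 ≡ 3 (mod 8), (2/611) = -1.
Reciprocity: 11 ≡ 3 and 611 ≡ 3 (mod 4), so (11/611) = −(611/11).
Reduce top mod 11: now compute (6/11).
Pull out 2: since 11 ≡ 3 (mod 8), (2/11) = -1.
Reciprocity: 3 ≡ 3 and 11 ≡ 3 (mod 4), so (3/11) = −(11/3).
Reduce top mod 3: now compute (2/3).
Pull out 2: since 3 ≡ 3 (mod 8), (2/3) = -1.
Reached (1/3) = 1. Collecting the sign flips along the way, the symbol is -1.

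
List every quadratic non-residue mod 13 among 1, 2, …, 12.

2,5,6,7,8,11

Square k = 1,…,6 (k and 13−k give the same square):
1²=1, 2²=4, 3²=9, 4²≡3, 5²≡12, 6²≡10 (mod 13).
The residues are {1, 3, 4, 9, 10, 12}; the non-residues are the remaining 6 nonzero classes.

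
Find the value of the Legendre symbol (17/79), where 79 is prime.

Euler's criterion: (17/79) ≡ 17^39 (mod 79).
17^2 ≡ 52 (mod 79)
17^4 ≡ 18 (mod 79)
17^8 ≡ 8 (mod 79)
17^16 ≡ 64 (mod 79)
17^32 ≡ 67 (mod 79)
17^39 = 17^(32+4+2+1) ≡ 78 (mod 79).
Result is 78 ≡ −1, so (17/79) = −1.

-1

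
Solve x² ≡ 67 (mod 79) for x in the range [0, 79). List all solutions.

Since 79 ≡ 3 (mod 4), a square root of 67 is 67^((79+1)/4) = 67^20 mod 79.
Repeated squaring: 67^2≡65, 67^4≡38, 67^8≡22, 67^16≡10 (mod 79).
67^20 = 67^(16+4) ≡ 64 (mod 79).
Check: 64² = 4096 ≡ 67 (mod 79). The two roots are 15 and 64.

15, 64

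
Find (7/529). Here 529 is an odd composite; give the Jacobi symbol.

1

Reciprocity: 7 ≡ 3 and 529 ≡ 1 (mod 4), so (7/529) = +(529/7).
Reduce top mod 7: now compute (4/7).
Pull out 2^2: since 7 ≡ 7 (mod 8), (2/7) = +1, so (2/7)^2 = +1.
Reached (1/7) = 1. Collecting the sign flips along the way, the symbol is +1.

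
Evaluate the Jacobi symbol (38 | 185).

-1

Pull out 2: since 185 ≡ 1 (mod 8), (2/185) = +1.
Reciprocity: 19 ≡ 3 and 185 ≡ 1 (mod 4), so (19/185) = +(185/19).
Reduce top mod 19: now compute (14/19).
Pull out 2: since 19 ≡ 3 (mod 8), (2/19) = -1.
Reciprocity: 7 ≡ 3 and 19 ≡ 3 (mod 4), so (7/19) = −(19/7).
Reduce top mod 7: now compute (5/7).
Reciprocity: 5 ≡ 1 and 7 ≡ 3 (mod 4), so (5/7) = +(7/5).
Reduce top mod 5: now compute (2/5).
Pull out 2: since 5 ≡ 5 (mod 8), (2/5) = -1.
Reached (1/5) = 1. Collecting the sign flips along the way, the symbol is -1.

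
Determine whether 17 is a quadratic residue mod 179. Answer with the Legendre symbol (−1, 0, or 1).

Euler's criterion: (17/179) ≡ 17^89 (mod 179).
17^2 ≡ 110 (mod 179)
17^4 ≡ 107 (mod 179)
17^8 ≡ 172 (mod 179)
17^16 ≡ 49 (mod 179)
17^32 ≡ 74 (mod 179)
17^64 ≡ 106 (mod 179)
17^89 = 17^(64+16+8+1) ≡ 1 (mod 179).
Result is 1, so (17/179) = 1.

1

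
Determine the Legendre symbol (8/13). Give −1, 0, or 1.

Pull out 2^3: since 13 ≡ 5 (mod 8), (2/13) = -1, so (2/13)^3 = -1.
Reached (1/13) = 1. Collecting the sign flips along the way, the symbol is -1.

-1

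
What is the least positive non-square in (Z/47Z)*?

(2/47) = +1, so 2 is a residue.
(3/47) = +1, so 3 is a residue.
(4/47) = +1, so 4 is a residue.
(5/47) = −1, so 5 is the smallest positive non-residue mod 47.

5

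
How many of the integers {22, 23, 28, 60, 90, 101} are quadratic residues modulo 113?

3

(22/113) = +1 → QR.
(23/113) = -1 → non-residue.
(28/113) = +1 → QR.
(60/113) = +1 → QR.
(90/113) = -1 → non-residue.
(101/113) = -1 → non-residue.
Total quadratic residues among the 6: 3.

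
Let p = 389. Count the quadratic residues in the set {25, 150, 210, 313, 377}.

(25/389) = +1 → QR.
(150/389) = +1 → QR.
(210/389) = +1 → QR.
(313/389) = +1 → QR.
(377/389) = -1 → non-residue.
Total quadratic residues among the 5: 4.

4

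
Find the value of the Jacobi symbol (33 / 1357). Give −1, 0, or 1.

1

Reciprocity: 33 ≡ 1 and 1357 ≡ 1 (mod 4), so (33/1357) = +(1357/33).
Reduce top mod 33: now compute (4/33).
Pull out 2^2: since 33 ≡ 1 (mod 8), (2/33) = +1, so (2/33)^2 = +1.
Reached (1/33) = 1. Collecting the sign flips along the way, the symbol is +1.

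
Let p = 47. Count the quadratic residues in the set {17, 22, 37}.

(17/47) = +1 → QR.
(22/47) = -1 → non-residue.
(37/47) = +1 → QR.
Total quadratic residues among the 3: 2.

2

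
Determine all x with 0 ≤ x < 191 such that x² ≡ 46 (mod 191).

Since 191 ≡ 3 (mod 4), a square root of 46 is 46^((191+1)/4) = 46^48 mod 191.
Repeated squaring: 46^2≡15, 46^4≡34, 46^8≡10, 46^16≡100, 46^32≡68 (mod 191).
46^48 = 46^(32+16) ≡ 115 (mod 191).
Check: 115² = 13225 ≡ 46 (mod 191). The two roots are 76 and 115.

76, 115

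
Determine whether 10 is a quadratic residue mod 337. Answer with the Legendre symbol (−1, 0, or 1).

-1

Euler's criterion: (10/337) ≡ 10^168 (mod 337).
10^2 ≡ 100 (mod 337)
10^4 ≡ 227 (mod 337)
10^8 ≡ 305 (mod 337)
10^16 ≡ 13 (mod 337)
10^32 ≡ 169 (mod 337)
10^64 ≡ 253 (mod 337)
10^128 ≡ 316 (mod 337)
10^168 = 10^(128+32+8) ≡ 336 (mod 337).
Result is 336 ≡ −1, so (10/337) = −1.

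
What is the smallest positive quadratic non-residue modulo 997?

2

(2/997) = −1, so 2 is the smallest positive non-residue mod 997.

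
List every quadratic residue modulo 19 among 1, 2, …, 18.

1 4 5 6 7 9 11 16 17

Square k = 1,…,9 (k and 19−k give the same square):
1²=1, 2²=4, 3²=9, 4²=16, 5²≡6, 6²≡17, 7²≡11, 8²≡7, 9²≡5 (mod 19).
So the quadratic residues mod 19 are {1, 4, 5, 6, 7, 9, 11, 16, 17}.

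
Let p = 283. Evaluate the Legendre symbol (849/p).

0

First reduce: 849 ≡ 0 (mod 283).
Top reduces to 0: gcd > 1, so the symbol is 0.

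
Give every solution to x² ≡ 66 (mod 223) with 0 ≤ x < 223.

17, 206

Since 223 ≡ 3 (mod 4), a square root of 66 is 66^((223+1)/4) = 66^56 mod 223.
Repeated squaring: 66^2≡119, 66^4≡112, 66^8≡56, 66^16≡14, 66^32≡196 (mod 223).
66^56 = 66^(32+16+8) ≡ 17 (mod 223).
Check: 17² = 289 ≡ 66 (mod 223). The two roots are 17 and 206.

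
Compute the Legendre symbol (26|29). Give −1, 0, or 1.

-1

Euler's criterion: (26/29) ≡ 26^14 (mod 29).
26^2 ≡ 9 (mod 29)
26^4 ≡ 23 (mod 29)
26^8 ≡ 7 (mod 29)
26^14 = 26^(8+4+2) ≡ 28 (mod 29).
Result is 28 ≡ −1, so (26/29) = −1.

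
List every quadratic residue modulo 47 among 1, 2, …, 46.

1,2,3,4,6,7,8,9,12,14,16,17,18,21,24,25,27,28,32,34,36,37,42

Square k = 1,…,23 (k and 47−k give the same square):
1²=1, 2²=4, 3²=9, 4²=16, 5²=25, 6²=36, 7²≡2, 8²≡17, 9²≡34, 10²≡6, 11²≡27, 12²≡3, 13²≡28, 14²≡8, 15²≡37, 16²≡21, 17²≡7, 18²≡42, 19²≡32, 20²≡24, 21²≡18, 22²≡14, 23²≡12 (mod 47).
So the quadratic residues mod 47 are {1, 2, 3, 4, 6, 7, 8, 9, 12, 14, 16, 17, 18, 21, 24, 25, 27, 28, 32, 34, 36, 37, 42}.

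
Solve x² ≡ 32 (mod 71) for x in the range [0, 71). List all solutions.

23, 48

Since 71 ≡ 3 (mod 4), a square root of 32 is 32^((71+1)/4) = 32^18 mod 71.
Repeated squaring: 32^2≡30, 32^4≡48, 32^8≡32, 32^16≡30 (mod 71).
32^18 = 32^(16+2) ≡ 48 (mod 71).
Check: 48² = 2304 ≡ 32 (mod 71). The two roots are 23 and 48.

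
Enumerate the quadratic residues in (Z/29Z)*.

1, 4, 5, 6, 7, 9, 13, 16, 20, 22, 23, 24, 25, 28

Square k = 1,…,14 (k and 29−k give the same square):
1²=1, 2²=4, 3²=9, 4²=16, 5²=25, 6²≡7, 7²≡20, 8²≡6, 9²≡23, 10²≡13, 11²≡5, 12²≡28, 13²≡24, 14²≡22 (mod 29).
So the quadratic residues mod 29 are {1, 4, 5, 6, 7, 9, 13, 16, 20, 22, 23, 24, 25, 28}.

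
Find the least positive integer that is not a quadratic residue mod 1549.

2

(2/1549) = −1, so 2 is the smallest positive non-residue mod 1549.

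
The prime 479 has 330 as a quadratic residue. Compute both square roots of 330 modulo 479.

225, 254

Since 479 ≡ 3 (mod 4), a square root of 330 is 330^((479+1)/4) = 330^120 mod 479.
Repeated squaring: 330^2≡167, 330^4≡107, 330^8≡432, 330^16≡293, 330^32≡108, 330^64≡168 (mod 479).
330^120 = 330^(64+32+16+8) ≡ 225 (mod 479).
Check: 225² = 50625 ≡ 330 (mod 479). The two roots are 225 and 254.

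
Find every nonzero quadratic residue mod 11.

1, 3, 4, 5, 9

Square k = 1,…,5 (k and 11−k give the same square):
1²=1, 2²=4, 3²=9, 4²≡5, 5²≡3 (mod 11).
So the quadratic residues mod 11 are {1, 3, 4, 5, 9}.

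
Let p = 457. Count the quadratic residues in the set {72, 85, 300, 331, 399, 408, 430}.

6

(72/457) = +1 → QR.
(85/457) = -1 → non-residue.
(300/457) = +1 → QR.
(331/457) = +1 → QR.
(399/457) = +1 → QR.
(408/457) = +1 → QR.
(430/457) = +1 → QR.
Total quadratic residues among the 7: 6.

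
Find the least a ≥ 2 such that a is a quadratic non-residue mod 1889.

(2/1889) = +1, so 2 is a residue.
(3/1889) = −1, so 3 is the smallest positive non-residue mod 1889.

3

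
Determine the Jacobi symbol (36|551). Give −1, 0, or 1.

1

Pull out 2^2: since 551 ≡ 7 (mod 8), (2/551) = +1, so (2/551)^2 = +1.
Reciprocity: 9 ≡ 1 and 551 ≡ 3 (mod 4), so (9/551) = +(551/9).
Reduce top mod 9: now compute (2/9).
Pull out 2: since 9 ≡ 1 (mod 8), (2/9) = +1.
Reached (1/9) = 1. Collecting the sign flips along the way, the symbol is +1.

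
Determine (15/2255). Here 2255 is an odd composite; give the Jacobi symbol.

0

Reciprocity: 15 ≡ 3 and 2255 ≡ 3 (mod 4), so (15/2255) = −(2255/15).
Reduce top mod 15: now compute (5/15).
Reciprocity: 5 ≡ 1 and 15 ≡ 3 (mod 4), so (5/15) = +(15/5).
Reduce top mod 5: now compute (0/5).
Top reduces to 0: gcd > 1, so the symbol is 0.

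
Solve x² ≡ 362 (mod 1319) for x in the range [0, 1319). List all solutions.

Since 1319 ≡ 3 (mod 4), a square root of 362 is 362^((1319+1)/4) = 362^330 mod 1319.
Repeated squaring: 362^2≡463, 362^4≡691, 362^8≡3, 362^16≡9, 362^32≡81, 362^64≡1285, 362^128≡1156, 362^256≡189 (mod 1319).
362^330 = 362^(256+64+8+2) ≡ 1278 (mod 1319).
Check: 1278² = 1633284 ≡ 362 (mod 1319). The two roots are 41 and 1278.

41, 1278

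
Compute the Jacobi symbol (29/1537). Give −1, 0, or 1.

Reciprocity: 29 ≡ 1 and 1537 ≡ 1 (mod 4), so (29/1537) = +(1537/29).
Reduce top mod 29: now compute (0/29).
Top reduces to 0: gcd > 1, so the symbol is 0.

0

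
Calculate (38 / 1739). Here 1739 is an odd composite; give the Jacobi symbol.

Pull out 2: since 1739 ≡ 3 (mod 8), (2/1739) = -1.
Reciprocity: 19 ≡ 3 and 1739 ≡ 3 (mod 4), so (19/1739) = −(1739/19).
Reduce top mod 19: now compute (10/19).
Pull out 2: since 19 ≡ 3 (mod 8), (2/19) = -1.
Reciprocity: 5 ≡ 1 and 19 ≡ 3 (mod 4), so (5/19) = +(19/5).
Reduce top mod 5: now compute (4/5).
Pull out 2^2: since 5 ≡ 5 (mod 8), (2/5) = -1, so (2/5)^2 = +1.
Reached (1/5) = 1. Collecting the sign flips along the way, the symbol is -1.

-1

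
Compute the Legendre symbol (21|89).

Reciprocity: 21 ≡ 1 and 89 ≡ 1 (mod 4), so (21/89) = +(89/21).
Reduce top mod 21: now compute (5/21).
Reciprocity: 5 ≡ 1 and 21 ≡ 1 (mod 4), so (5/21) = +(21/5).
Reduce top mod 5: now compute (1/5).
Reached (1/5) = 1. Collecting the sign flips along the way, the symbol is +1.

1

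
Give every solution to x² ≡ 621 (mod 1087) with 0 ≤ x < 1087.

102, 985

Since 1087 ≡ 3 (mod 4), a square root of 621 is 621^((1087+1)/4) = 621^272 mod 1087.
Repeated squaring: 621^2≡843, 621^4≡838, 621^8≡42, 621^16≡677, 621^32≡702, 621^64≡393, 621^128≡95, 621^256≡329 (mod 1087).
621^272 = 621^(256+16) ≡ 985 (mod 1087).
Check: 985² = 970225 ≡ 621 (mod 1087). The two roots are 102 and 985.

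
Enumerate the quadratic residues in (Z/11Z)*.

1,3,4,5,9

Square k = 1,…,5 (k and 11−k give the same square):
1²=1, 2²=4, 3²=9, 4²≡5, 5²≡3 (mod 11).
So the quadratic residues mod 11 are {1, 3, 4, 5, 9}.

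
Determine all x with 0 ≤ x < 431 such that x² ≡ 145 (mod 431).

Since 431 ≡ 3 (mod 4), a square root of 145 is 145^((431+1)/4) = 145^108 mod 431.
Repeated squaring: 145^2≡337, 145^4≡216, 145^8≡108, 145^16≡27, 145^32≡298, 145^64≡18 (mod 431).
145^108 = 145^(64+32+8+4) ≡ 24 (mod 431).
Check: 24² = 576 ≡ 145 (mod 431). The two roots are 24 and 407.

24, 407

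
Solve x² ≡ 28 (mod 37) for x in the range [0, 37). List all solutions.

18, 19

37 ≡ 1 (mod 4), so we find a root by search.
Trying successive values, 18² = 324 ≡ 28 (mod 37). The other root is 37 − 18 = 19.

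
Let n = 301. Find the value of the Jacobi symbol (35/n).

0

Reciprocity: 35 ≡ 3 and 301 ≡ 1 (mod 4), so (35/301) = +(301/35).
Reduce top mod 35: now compute (21/35).
Reciprocity: 21 ≡ 1 and 35 ≡ 3 (mod 4), so (21/35) = +(35/21).
Reduce top mod 21: now compute (14/21).
Pull out 2: since 21 ≡ 5 (mod 8), (2/21) = -1.
Reciprocity: 7 ≡ 3 and 21 ≡ 1 (mod 4), so (7/21) = +(21/7).
Reduce top mod 7: now compute (0/7).
Top reduces to 0: gcd > 1, so the symbol is 0.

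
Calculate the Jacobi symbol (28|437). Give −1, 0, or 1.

Pull out 2^2: since 437 ≡ 5 (mod 8), (2/437) = -1, so (2/437)^2 = +1.
Reciprocity: 7 ≡ 3 and 437 ≡ 1 (mod 4), so (7/437) = +(437/7).
Reduce top mod 7: now compute (3/7).
Reciprocity: 3 ≡ 3 and 7 ≡ 3 (mod 4), so (3/7) = −(7/3).
Reduce top mod 3: now compute (1/3).
Reached (1/3) = 1. Collecting the sign flips along the way, the symbol is -1.

-1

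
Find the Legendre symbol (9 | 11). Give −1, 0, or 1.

Reciprocity: 9 ≡ 1 and 11 ≡ 3 (mod 4), so (9/11) = +(11/9).
Reduce top mod 9: now compute (2/9).
Pull out 2: since 9 ≡ 1 (mod 8), (2/9) = +1.
Reached (1/9) = 1. Collecting the sign flips along the way, the symbol is +1.

1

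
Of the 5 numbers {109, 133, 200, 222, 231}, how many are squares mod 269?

(109/269) = -1 → non-residue.
(133/269) = +1 → QR.
(200/269) = -1 → non-residue.
(222/269) = +1 → QR.
(231/269) = +1 → QR.
Total quadratic residues among the 5: 3.

3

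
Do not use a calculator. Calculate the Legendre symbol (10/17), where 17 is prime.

-1

Pull out 2: since 17 ≡ 1 (mod 8), (2/17) = +1.
Reciprocity: 5 ≡ 1 and 17 ≡ 1 (mod 4), so (5/17) = +(17/5).
Reduce top mod 5: now compute (2/5).
Pull out 2: since 5 ≡ 5 (mod 8), (2/5) = -1.
Reached (1/5) = 1. Collecting the sign flips along the way, the symbol is -1.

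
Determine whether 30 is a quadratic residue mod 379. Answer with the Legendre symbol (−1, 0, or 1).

1

Pull out 2: since 379 ≡ 3 (mod 8), (2/379) = -1.
Reciprocity: 15 ≡ 3 and 379 ≡ 3 (mod 4), so (15/379) = −(379/15).
Reduce top mod 15: now compute (4/15).
Pull out 2^2: since 15 ≡ 7 (mod 8), (2/15) = +1, so (2/15)^2 = +1.
Reached (1/15) = 1. Collecting the sign flips along the way, the symbol is +1.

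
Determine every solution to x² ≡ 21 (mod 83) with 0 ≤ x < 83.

41, 42

Since 83 ≡ 3 (mod 4), a square root of 21 is 21^((83+1)/4) = 21^21 mod 83.
Repeated squaring: 21^2≡26, 21^4≡12, 21^8≡61, 21^16≡69 (mod 83).
21^21 = 21^(16+4+1) ≡ 41 (mod 83).
Check: 41² = 1681 ≡ 21 (mod 83). The two roots are 41 and 42.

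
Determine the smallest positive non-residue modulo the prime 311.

11

(2/311) = +1, so 2 is a residue.
(3/311) = +1, so 3 is a residue.
(4/311) = +1, so 4 is a residue.
(5/311) = +1, so 5 is a residue.
(6/311) = +1, so 6 is a residue.
(7/311) = +1, so 7 is a residue.
(8/311) = +1, so 8 is a residue.
(9/311) = +1, so 9 is a residue.
(10/311) = +1, so 10 is a residue.
(11/311) = −1, so 11 is the smallest positive non-residue mod 311.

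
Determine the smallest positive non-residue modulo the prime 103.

3

(2/103) = +1, so 2 is a residue.
(3/103) = −1, so 3 is the smallest positive non-residue mod 103.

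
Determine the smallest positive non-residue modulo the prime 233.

3

(2/233) = +1, so 2 is a residue.
(3/233) = −1, so 3 is the smallest positive non-residue mod 233.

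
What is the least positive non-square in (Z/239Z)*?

(2/239) = +1, so 2 is a residue.
(3/239) = +1, so 3 is a residue.
(4/239) = +1, so 4 is a residue.
(5/239) = +1, so 5 is a residue.
(6/239) = +1, so 6 is a residue.
(7/239) = −1, so 7 is the smallest positive non-residue mod 239.

7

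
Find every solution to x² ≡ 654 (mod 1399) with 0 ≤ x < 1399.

Since 1399 ≡ 3 (mod 4), a square root of 654 is 654^((1399+1)/4) = 654^350 mod 1399.
Repeated squaring: 654^2≡1021, 654^4≡186, 654^8≡1020, 654^16≡943, 654^32≡884, 654^64≡814, 654^128≡869, 654^256≡1100 (mod 1399).
654^350 = 654^(256+64+16+8+4+2) ≡ 1113 (mod 1399).
Check: 1113² = 1238769 ≡ 654 (mod 1399). The two roots are 286 and 1113.

286, 1113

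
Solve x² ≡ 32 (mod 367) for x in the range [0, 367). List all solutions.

51, 316

Since 367 ≡ 3 (mod 4), a square root of 32 is 32^((367+1)/4) = 32^92 mod 367.
Repeated squaring: 32^2≡290, 32^4≡57, 32^8≡313, 32^16≡347, 32^32≡33, 32^64≡355 (mod 367).
32^92 = 32^(64+16+8+4) ≡ 51 (mod 367).
Check: 51² = 2601 ≡ 32 (mod 367). The two roots are 51 and 316.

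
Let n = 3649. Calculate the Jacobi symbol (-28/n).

First reduce: -28 ≡ 3621 (mod 3649).
Reciprocity: 3621 ≡ 1 and 3649 ≡ 1 (mod 4), so (3621/3649) = +(3649/3621).
Reduce top mod 3621: now compute (28/3621).
Pull out 2^2: since 3621 ≡ 5 (mod 8), (2/3621) = -1, so (2/3621)^2 = +1.
Reciprocity: 7 ≡ 3 and 3621 ≡ 1 (mod 4), so (7/3621) = +(3621/7).
Reduce top mod 7: now compute (2/7).
Pull out 2: since 7 ≡ 7 (mod 8), (2/7) = +1.
Reached (1/7) = 1. Collecting the sign flips along the way, the symbol is +1.

1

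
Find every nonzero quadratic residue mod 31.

1,2,4,5,7,8,9,10,14,16,18,19,20,25,28

Square k = 1,…,15 (k and 31−k give the same square):
1²=1, 2²=4, 3²=9, 4²=16, 5²=25, 6²≡5, 7²≡18, 8²≡2, 9²≡19, 10²≡7, 11²≡28, 12²≡20, 13²≡14, 14²≡10, 15²≡8 (mod 31).
So the quadratic residues mod 31 are {1, 2, 4, 5, 7, 8, 9, 10, 14, 16, 18, 19, 20, 25, 28}.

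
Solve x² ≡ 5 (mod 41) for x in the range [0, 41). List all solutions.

13, 28

41 ≡ 1 (mod 4), so we find a root by search.
Trying successive values, 13² = 169 ≡ 5 (mod 41). The other root is 41 − 13 = 28.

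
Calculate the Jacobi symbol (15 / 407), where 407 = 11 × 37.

-1

Reciprocity: 15 ≡ 3 and 407 ≡ 3 (mod 4), so (15/407) = −(407/15).
Reduce top mod 15: now compute (2/15).
Pull out 2: since 15 ≡ 7 (mod 8), (2/15) = +1.
Reached (1/15) = 1. Collecting the sign flips along the way, the symbol is -1.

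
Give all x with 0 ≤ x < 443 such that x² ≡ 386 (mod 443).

Since 443 ≡ 3 (mod 4), a square root of 386 is 386^((443+1)/4) = 386^111 mod 443.
Repeated squaring: 386^2≡148, 386^4≡197, 386^8≡268, 386^16≡58, 386^32≡263, 386^64≡61 (mod 443).
386^111 = 386^(64+32+8+4+2+1) ≡ 51 (mod 443).
Check: 51² = 2601 ≡ 386 (mod 443). The two roots are 51 and 392.

51, 392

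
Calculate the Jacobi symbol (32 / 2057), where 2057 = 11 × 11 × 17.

1

Pull out 2^5: since 2057 ≡ 1 (mod 8), (2/2057) = +1, so (2/2057)^5 = +1.
Reached (1/2057) = 1. Collecting the sign flips along the way, the symbol is +1.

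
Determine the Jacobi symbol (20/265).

0

Pull out 2^2: since 265 ≡ 1 (mod 8), (2/265) = +1, so (2/265)^2 = +1.
Reciprocity: 5 ≡ 1 and 265 ≡ 1 (mod 4), so (5/265) = +(265/5).
Reduce top mod 5: now compute (0/5).
Top reduces to 0: gcd > 1, so the symbol is 0.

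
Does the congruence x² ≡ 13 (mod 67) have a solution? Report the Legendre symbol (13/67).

-1

Euler's criterion: (13/67) ≡ 13^33 (mod 67).
13^2 ≡ 35 (mod 67)
13^4 ≡ 19 (mod 67)
13^8 ≡ 26 (mod 67)
13^16 ≡ 6 (mod 67)
13^32 ≡ 36 (mod 67)
13^33 = 13^(32+1) ≡ 66 (mod 67).
Result is 66 ≡ −1, so (13/67) = −1.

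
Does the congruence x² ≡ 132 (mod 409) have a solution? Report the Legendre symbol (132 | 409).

-1

Euler's criterion: (132/409) ≡ 132^204 (mod 409).
132^2 ≡ 246 (mod 409)
132^4 ≡ 393 (mod 409)
132^8 ≡ 256 (mod 409)
132^16 ≡ 96 (mod 409)
132^32 ≡ 218 (mod 409)
132^64 ≡ 80 (mod 409)
132^128 ≡ 265 (mod 409)
132^204 = 132^(128+64+8+4) ≡ 408 (mod 409).
Result is 408 ≡ −1, so (132/409) = −1.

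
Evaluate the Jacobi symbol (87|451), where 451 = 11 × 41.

-1

Reciprocity: 87 ≡ 3 and 451 ≡ 3 (mod 4), so (87/451) = −(451/87).
Reduce top mod 87: now compute (16/87).
Pull out 2^4: since 87 ≡ 7 (mod 8), (2/87) = +1, so (2/87)^4 = +1.
Reached (1/87) = 1. Collecting the sign flips along the way, the symbol is -1.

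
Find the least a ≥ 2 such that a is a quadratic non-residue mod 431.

(2/431) = +1, so 2 is a residue.
(3/431) = +1, so 3 is a residue.
(4/431) = +1, so 4 is a residue.
(5/431) = +1, so 5 is a residue.
(6/431) = +1, so 6 is a residue.
(7/431) = −1, so 7 is the smallest positive non-residue mod 431.

7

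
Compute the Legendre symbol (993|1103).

Reciprocity: 993 ≡ 1 and 1103 ≡ 3 (mod 4), so (993/1103) = +(1103/993).
Reduce top mod 993: now compute (110/993).
Pull out 2: since 993 ≡ 1 (mod 8), (2/993) = +1.
Reciprocity: 55 ≡ 3 and 993 ≡ 1 (mod 4), so (55/993) = +(993/55).
Reduce top mod 55: now compute (3/55).
Reciprocity: 3 ≡ 3 and 55 ≡ 3 (mod 4), so (3/55) = −(55/3).
Reduce top mod 3: now compute (1/3).
Reached (1/3) = 1. Collecting the sign flips along the way, the symbol is -1.

-1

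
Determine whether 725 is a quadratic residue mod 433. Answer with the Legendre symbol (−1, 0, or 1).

-1

First reduce: 725 ≡ 292 (mod 433).
Pull out 2^2: since 433 ≡ 1 (mod 8), (2/433) = +1, so (2/433)^2 = +1.
Reciprocity: 73 ≡ 1 and 433 ≡ 1 (mod 4), so (73/433) = +(433/73).
Reduce top mod 73: now compute (68/73).
Pull out 2^2: since 73 ≡ 1 (mod 8), (2/73) = +1, so (2/73)^2 = +1.
Reciprocity: 17 ≡ 1 and 73 ≡ 1 (mod 4), so (17/73) = +(73/17).
Reduce top mod 17: now compute (5/17).
Reciprocity: 5 ≡ 1 and 17 ≡ 1 (mod 4), so (5/17) = +(17/5).
Reduce top mod 5: now compute (2/5).
Pull out 2: since 5 ≡ 5 (mod 8), (2/5) = -1.
Reached (1/5) = 1. Collecting the sign flips along the way, the symbol is -1.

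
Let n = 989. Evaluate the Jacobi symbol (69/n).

Reciprocity: 69 ≡ 1 and 989 ≡ 1 (mod 4), so (69/989) = +(989/69).
Reduce top mod 69: now compute (23/69).
Reciprocity: 23 ≡ 3 and 69 ≡ 1 (mod 4), so (23/69) = +(69/23).
Reduce top mod 23: now compute (0/23).
Top reduces to 0: gcd > 1, so the symbol is 0.

0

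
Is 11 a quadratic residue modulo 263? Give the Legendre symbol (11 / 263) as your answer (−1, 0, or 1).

Reciprocity: 11 ≡ 3 and 263 ≡ 3 (mod 4), so (11/263) = −(263/11).
Reduce top mod 11: now compute (10/11).
Pull out 2: since 11 ≡ 3 (mod 8), (2/11) = -1.
Reciprocity: 5 ≡ 1 and 11 ≡ 3 (mod 4), so (5/11) = +(11/5).
Reduce top mod 5: now compute (1/5).
Reached (1/5) = 1. Collecting the sign flips along the way, the symbol is +1.

1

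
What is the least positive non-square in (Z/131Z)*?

2

(2/131) = −1, so 2 is the smallest positive non-residue mod 131.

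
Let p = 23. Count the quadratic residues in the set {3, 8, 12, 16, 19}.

4

(3/23) = +1 → QR.
(8/23) = +1 → QR.
(12/23) = +1 → QR.
(16/23) = +1 → QR.
(19/23) = -1 → non-residue.
Total quadratic residues among the 5: 4.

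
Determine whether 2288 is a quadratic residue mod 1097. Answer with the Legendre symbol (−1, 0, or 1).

First reduce: 2288 ≡ 94 (mod 1097).
Pull out 2: since 1097 ≡ 1 (mod 8), (2/1097) = +1.
Reciprocity: 47 ≡ 3 and 1097 ≡ 1 (mod 4), so (47/1097) = +(1097/47).
Reduce top mod 47: now compute (16/47).
Pull out 2^4: since 47 ≡ 7 (mod 8), (2/47) = +1, so (2/47)^4 = +1.
Reached (1/47) = 1. Collecting the sign flips along the way, the symbol is +1.

1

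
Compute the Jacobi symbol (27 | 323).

Reciprocity: 27 ≡ 3 and 323 ≡ 3 (mod 4), so (27/323) = −(323/27).
Reduce top mod 27: now compute (26/27).
Pull out 2: since 27 ≡ 3 (mod 8), (2/27) = -1.
Reciprocity: 13 ≡ 1 and 27 ≡ 3 (mod 4), so (13/27) = +(27/13).
Reduce top mod 13: now compute (1/13).
Reached (1/13) = 1. Collecting the sign flips along the way, the symbol is +1.

1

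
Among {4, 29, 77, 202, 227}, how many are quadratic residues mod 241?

3

(4/241) = +1 → QR.
(29/241) = +1 → QR.
(77/241) = +1 → QR.
(202/241) = -1 → non-residue.
(227/241) = -1 → non-residue.
Total quadratic residues among the 5: 3.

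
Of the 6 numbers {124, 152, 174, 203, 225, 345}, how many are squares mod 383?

(124/383) = +1 → QR.
(152/383) = +1 → QR.
(174/383) = +1 → QR.
(203/383) = +1 → QR.
(225/383) = +1 → QR.
(345/383) = -1 → non-residue.
Total quadratic residues among the 6: 5.

5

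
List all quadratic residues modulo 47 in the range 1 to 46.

Square k = 1,…,23 (k and 47−k give the same square):
1²=1, 2²=4, 3²=9, 4²=16, 5²=25, 6²=36, 7²≡2, 8²≡17, 9²≡34, 10²≡6, 11²≡27, 12²≡3, 13²≡28, 14²≡8, 15²≡37, 16²≡21, 17²≡7, 18²≡42, 19²≡32, 20²≡24, 21²≡18, 22²≡14, 23²≡12 (mod 47).
So the quadratic residues mod 47 are {1, 2, 3, 4, 6, 7, 8, 9, 12, 14, 16, 17, 18, 21, 24, 25, 27, 28, 32, 34, 36, 37, 42}.

1, 2, 3, 4, 6, 7, 8, 9, 12, 14, 16, 17, 18, 21, 24, 25, 27, 28, 32, 34, 36, 37, 42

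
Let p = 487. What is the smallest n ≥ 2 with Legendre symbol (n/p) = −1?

3

(2/487) = +1, so 2 is a residue.
(3/487) = −1, so 3 is the smallest positive non-residue mod 487.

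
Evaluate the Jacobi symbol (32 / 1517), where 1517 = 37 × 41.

Pull out 2^5: since 1517 ≡ 5 (mod 8), (2/1517) = -1, so (2/1517)^5 = -1.
Reached (1/1517) = 1. Collecting the sign flips along the way, the symbol is -1.

-1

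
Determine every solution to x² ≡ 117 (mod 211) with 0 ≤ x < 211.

Since 211 ≡ 3 (mod 4), a square root of 117 is 117^((211+1)/4) = 117^53 mod 211.
Repeated squaring: 117^2≡185, 117^4≡43, 117^8≡161, 117^16≡179, 117^32≡180 (mod 211).
117^53 = 117^(32+16+4+1) ≡ 180 (mod 211).
Check: 180² = 32400 ≡ 117 (mod 211). The two roots are 31 and 180.

31, 180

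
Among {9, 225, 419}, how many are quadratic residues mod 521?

(9/521) = +1 → QR.
(225/521) = +1 → QR.
(419/521) = +1 → QR.
Total quadratic residues among the 3: 3.

3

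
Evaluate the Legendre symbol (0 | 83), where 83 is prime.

0

Top reduces to 0: gcd > 1, so the symbol is 0.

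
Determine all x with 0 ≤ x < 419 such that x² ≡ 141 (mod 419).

Since 419 ≡ 3 (mod 4), a square root of 141 is 141^((419+1)/4) = 141^105 mod 419.
Repeated squaring: 141^2≡188, 141^4≡148, 141^8≡116, 141^16≡48, 141^32≡209, 141^64≡105 (mod 419).
141^105 = 141^(64+32+8+1) ≡ 260 (mod 419).
Check: 260² = 67600 ≡ 141 (mod 419). The two roots are 159 and 260.

159, 260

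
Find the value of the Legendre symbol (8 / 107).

Euler's criterion: (8/107) ≡ 8^53 (mod 107).
8^2 ≡ 64 (mod 107)
8^4 ≡ 30 (mod 107)
8^8 ≡ 44 (mod 107)
8^16 ≡ 10 (mod 107)
8^32 ≡ 100 (mod 107)
8^53 = 8^(32+16+4+1) ≡ 106 (mod 107).
Result is 106 ≡ −1, so (8/107) = −1.

-1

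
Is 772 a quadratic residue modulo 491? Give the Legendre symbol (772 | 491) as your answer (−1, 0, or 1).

-1

First reduce: 772 ≡ 281 (mod 491).
Reciprocity: 281 ≡ 1 and 491 ≡ 3 (mod 4), so (281/491) = +(491/281).
Reduce top mod 281: now compute (210/281).
Pull out 2: since 281 ≡ 1 (mod 8), (2/281) = +1.
Reciprocity: 105 ≡ 1 and 281 ≡ 1 (mod 4), so (105/281) = +(281/105).
Reduce top mod 105: now compute (71/105).
Reciprocity: 71 ≡ 3 and 105 ≡ 1 (mod 4), so (71/105) = +(105/71).
Reduce top mod 71: now compute (34/71).
Pull out 2: since 71 ≡ 7 (mod 8), (2/71) = +1.
Reciprocity: 17 ≡ 1 and 71 ≡ 3 (mod 4), so (17/71) = +(71/17).
Reduce top mod 17: now compute (3/17).
Reciprocity: 3 ≡ 3 and 17 ≡ 1 (mod 4), so (3/17) = +(17/3).
Reduce top mod 3: now compute (2/3).
Pull out 2: since 3 ≡ 3 (mod 8), (2/3) = -1.
Reached (1/3) = 1. Collecting the sign flips along the way, the symbol is -1.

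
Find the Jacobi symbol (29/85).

Reciprocity: 29 ≡ 1 and 85 ≡ 1 (mod 4), so (29/85) = +(85/29).
Reduce top mod 29: now compute (27/29).
Reciprocity: 27 ≡ 3 and 29 ≡ 1 (mod 4), so (27/29) = +(29/27).
Reduce top mod 27: now compute (2/27).
Pull out 2: since 27 ≡ 3 (mod 8), (2/27) = -1.
Reached (1/27) = 1. Collecting the sign flips along the way, the symbol is -1.

-1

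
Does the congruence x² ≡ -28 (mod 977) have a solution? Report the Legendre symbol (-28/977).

1

First reduce: -28 ≡ 949 (mod 977).
Reciprocity: 949 ≡ 1 and 977 ≡ 1 (mod 4), so (949/977) = +(977/949).
Reduce top mod 949: now compute (28/949).
Pull out 2^2: since 949 ≡ 5 (mod 8), (2/949) = -1, so (2/949)^2 = +1.
Reciprocity: 7 ≡ 3 and 949 ≡ 1 (mod 4), so (7/949) = +(949/7).
Reduce top mod 7: now compute (4/7).
Pull out 2^2: since 7 ≡ 7 (mod 8), (2/7) = +1, so (2/7)^2 = +1.
Reached (1/7) = 1. Collecting the sign flips along the way, the symbol is +1.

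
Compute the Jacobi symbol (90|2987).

Pull out 2: since 2987 ≡ 3 (mod 8), (2/2987) = -1.
Reciprocity: 45 ≡ 1 and 2987 ≡ 3 (mod 4), so (45/2987) = +(2987/45).
Reduce top mod 45: now compute (17/45).
Reciprocity: 17 ≡ 1 and 45 ≡ 1 (mod 4), so (17/45) = +(45/17).
Reduce top mod 17: now compute (11/17).
Reciprocity: 11 ≡ 3 and 17 ≡ 1 (mod 4), so (11/17) = +(17/11).
Reduce top mod 11: now compute (6/11).
Pull out 2: since 11 ≡ 3 (mod 8), (2/11) = -1.
Reciprocity: 3 ≡ 3 and 11 ≡ 3 (mod 4), so (3/11) = −(11/3).
Reduce top mod 3: now compute (2/3).
Pull out 2: since 3 ≡ 3 (mod 8), (2/3) = -1.
Reached (1/3) = 1. Collecting the sign flips along the way, the symbol is +1.

1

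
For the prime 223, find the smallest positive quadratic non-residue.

(2/223) = +1, so 2 is a residue.
(3/223) = −1, so 3 is the smallest positive non-residue mod 223.

3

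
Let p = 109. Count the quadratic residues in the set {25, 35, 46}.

3

(25/109) = +1 → QR.
(35/109) = +1 → QR.
(46/109) = +1 → QR.
Total quadratic residues among the 3: 3.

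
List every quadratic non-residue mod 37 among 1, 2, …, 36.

Square k = 1,…,18 (k and 37−k give the same square):
1²=1, 2²=4, 3²=9, 4²=16, 5²=25, 6²=36, 7²≡12, 8²≡27, 9²≡7, 10²≡26, 11²≡10, 12²≡33, 13²≡21, 14²≡11, 15²≡3, 16²≡34, 17²≡30, 18²≡28 (mod 37).
The residues are {1, 3, 4, 7, 9, 10, 11, 12, 16, 21, 25, 26, 27, 28, 30, 33, 34, 36}; the non-residues are the remaining 18 nonzero classes.

2, 5, 6, 8, 13, 14, 15, 17, 18, 19, 20, 22, 23, 24, 29, 31, 32, 35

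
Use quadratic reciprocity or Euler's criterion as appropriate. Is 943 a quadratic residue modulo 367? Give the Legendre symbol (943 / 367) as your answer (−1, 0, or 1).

First reduce: 943 ≡ 209 (mod 367).
Reciprocity: 209 ≡ 1 and 367 ≡ 3 (mod 4), so (209/367) = +(367/209).
Reduce top mod 209: now compute (158/209).
Pull out 2: since 209 ≡ 1 (mod 8), (2/209) = +1.
Reciprocity: 79 ≡ 3 and 209 ≡ 1 (mod 4), so (79/209) = +(209/79).
Reduce top mod 79: now compute (51/79).
Reciprocity: 51 ≡ 3 and 79 ≡ 3 (mod 4), so (51/79) = −(79/51).
Reduce top mod 51: now compute (28/51).
Pull out 2^2: since 51 ≡ 3 (mod 8), (2/51) = -1, so (2/51)^2 = +1.
Reciprocity: 7 ≡ 3 and 51 ≡ 3 (mod 4), so (7/51) = −(51/7).
Reduce top mod 7: now compute (2/7).
Pull out 2: since 7 ≡ 7 (mod 8), (2/7) = +1.
Reached (1/7) = 1. Collecting the sign flips along the way, the symbol is +1.

1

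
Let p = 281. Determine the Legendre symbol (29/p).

1

Euler's criterion: (29/281) ≡ 29^140 (mod 281).
29^2 ≡ 279 (mod 281)
29^4 ≡ 4 (mod 281)
29^8 ≡ 16 (mod 281)
29^16 ≡ 256 (mod 281)
29^32 ≡ 63 (mod 281)
29^64 ≡ 35 (mod 281)
29^128 ≡ 101 (mod 281)
29^140 = 29^(128+8+4) ≡ 1 (mod 281).
Result is 1, so (29/281) = 1.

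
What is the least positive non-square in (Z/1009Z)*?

(2/1009) = +1, so 2 is a residue.
(3/1009) = +1, so 3 is a residue.
(4/1009) = +1, so 4 is a residue.
(5/1009) = +1, so 5 is a residue.
(6/1009) = +1, so 6 is a residue.
(7/1009) = +1, so 7 is a residue.
(8/1009) = +1, so 8 is a residue.
(9/1009) = +1, so 9 is a residue.
(10/1009) = +1, so 10 is a residue.
(11/1009) = −1, so 11 is the smallest positive non-residue mod 1009.

11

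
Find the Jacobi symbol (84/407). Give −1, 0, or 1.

Pull out 2^2: since 407 ≡ 7 (mod 8), (2/407) = +1, so (2/407)^2 = +1.
Reciprocity: 21 ≡ 1 and 407 ≡ 3 (mod 4), so (21/407) = +(407/21).
Reduce top mod 21: now compute (8/21).
Pull out 2^3: since 21 ≡ 5 (mod 8), (2/21) = -1, so (2/21)^3 = -1.
Reached (1/21) = 1. Collecting the sign flips along the way, the symbol is -1.

-1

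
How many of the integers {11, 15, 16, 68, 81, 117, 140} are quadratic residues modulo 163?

(11/163) = -1 → non-residue.
(15/163) = +1 → QR.
(16/163) = +1 → QR.
(68/163) = -1 → non-residue.
(81/163) = +1 → QR.
(117/163) = -1 → non-residue.
(140/163) = +1 → QR.
Total quadratic residues among the 7: 4.

4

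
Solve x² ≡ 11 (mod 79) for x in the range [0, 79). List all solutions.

Since 79 ≡ 3 (mod 4), a square root of 11 is 11^((79+1)/4) = 11^20 mod 79.
Repeated squaring: 11^2≡42, 11^4≡26, 11^8≡44, 11^16≡40 (mod 79).
11^20 = 11^(16+4) ≡ 13 (mod 79).
Check: 13² = 169 ≡ 11 (mod 79). The two roots are 13 and 66.

13, 66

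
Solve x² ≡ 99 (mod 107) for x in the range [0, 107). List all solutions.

Since 107 ≡ 3 (mod 4), a square root of 99 is 99^((107+1)/4) = 99^27 mod 107.
Repeated squaring: 99^2≡64, 99^4≡30, 99^8≡44, 99^16≡10 (mod 107).
99^27 = 99^(16+8+2+1) ≡ 62 (mod 107).
Check: 62² = 3844 ≡ 99 (mod 107). The two roots are 45 and 62.

45, 62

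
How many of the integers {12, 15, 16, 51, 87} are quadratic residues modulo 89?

2

(12/89) = -1 → non-residue.
(15/89) = -1 → non-residue.
(16/89) = +1 → QR.
(51/89) = -1 → non-residue.
(87/89) = +1 → QR.
Total quadratic residues among the 5: 2.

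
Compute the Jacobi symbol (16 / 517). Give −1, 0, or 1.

1

Pull out 2^4: since 517 ≡ 5 (mod 8), (2/517) = -1, so (2/517)^4 = +1.
Reached (1/517) = 1. Collecting the sign flips along the way, the symbol is +1.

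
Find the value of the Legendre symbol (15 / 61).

1

Reciprocity: 15 ≡ 3 and 61 ≡ 1 (mod 4), so (15/61) = +(61/15).
Reduce top mod 15: now compute (1/15).
Reached (1/15) = 1. Collecting the sign flips along the way, the symbol is +1.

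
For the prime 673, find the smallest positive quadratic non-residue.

(2/673) = +1, so 2 is a residue.
(3/673) = +1, so 3 is a residue.
(4/673) = +1, so 4 is a residue.
(5/673) = −1, so 5 is the smallest positive non-residue mod 673.

5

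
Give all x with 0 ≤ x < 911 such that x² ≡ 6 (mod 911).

397, 514

Since 911 ≡ 3 (mod 4), a square root of 6 is 6^((911+1)/4) = 6^228 mod 911.
Repeated squaring: 6^2≡36, 6^4≡385, 6^8≡643, 6^16≡766, 6^32≡72, 6^64≡629, 6^128≡267 (mod 911).
6^228 = 6^(128+64+32+4) ≡ 514 (mod 911).
Check: 514² = 264196 ≡ 6 (mod 911). The two roots are 397 and 514.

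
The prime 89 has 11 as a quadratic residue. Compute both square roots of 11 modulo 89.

10, 79

89 ≡ 1 (mod 4), so we find a root by search.
Trying successive values, 10² = 100 ≡ 11 (mod 89). The other root is 89 − 10 = 79.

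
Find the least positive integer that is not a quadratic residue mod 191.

(2/191) = +1, so 2 is a residue.
(3/191) = +1, so 3 is a residue.
(4/191) = +1, so 4 is a residue.
(5/191) = +1, so 5 is a residue.
(6/191) = +1, so 6 is a residue.
(7/191) = −1, so 7 is the smallest positive non-residue mod 191.

7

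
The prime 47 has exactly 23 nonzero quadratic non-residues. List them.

Square k = 1,…,23 (k and 47−k give the same square):
1²=1, 2²=4, 3²=9, 4²=16, 5²=25, 6²=36, 7²≡2, 8²≡17, 9²≡34, 10²≡6, 11²≡27, 12²≡3, 13²≡28, 14²≡8, 15²≡37, 16²≡21, 17²≡7, 18²≡42, 19²≡32, 20²≡24, 21²≡18, 22²≡14, 23²≡12 (mod 47).
The residues are {1, 2, 3, 4, 6, 7, 8, 9, 12, 14, 16, 17, 18, 21, 24, 25, 27, 28, 32, 34, 36, 37, 42}; the non-residues are the remaining 23 nonzero classes.

5,10,11,13,15,19,20,22,23,26,29,30,31,33,35,38,39,40,41,43,44,45,46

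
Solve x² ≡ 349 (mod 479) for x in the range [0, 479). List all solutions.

Since 479 ≡ 3 (mod 4), a square root of 349 is 349^((479+1)/4) = 349^120 mod 479.
Repeated squaring: 349^2≡135, 349^4≡23, 349^8≡50, 349^16≡105, 349^32≡8, 349^64≡64 (mod 479).
349^120 = 349^(64+32+16+8) ≡ 331 (mod 479).
Check: 331² = 109561 ≡ 349 (mod 479). The two roots are 148 and 331.

148, 331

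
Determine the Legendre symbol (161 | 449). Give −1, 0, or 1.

Reciprocity: 161 ≡ 1 and 449 ≡ 1 (mod 4), so (161/449) = +(449/161).
Reduce top mod 161: now compute (127/161).
Reciprocity: 127 ≡ 3 and 161 ≡ 1 (mod 4), so (127/161) = +(161/127).
Reduce top mod 127: now compute (34/127).
Pull out 2: since 127 ≡ 7 (mod 8), (2/127) = +1.
Reciprocity: 17 ≡ 1 and 127 ≡ 3 (mod 4), so (17/127) = +(127/17).
Reduce top mod 17: now compute (8/17).
Pull out 2^3: since 17 ≡ 1 (mod 8), (2/17) = +1, so (2/17)^3 = +1.
Reached (1/17) = 1. Collecting the sign flips along the way, the symbol is +1.

1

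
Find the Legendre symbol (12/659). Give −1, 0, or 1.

Euler's criterion: (12/659) ≡ 12^329 (mod 659).
12^2 ≡ 144 (mod 659)
12^4 ≡ 307 (mod 659)
12^8 ≡ 12 (mod 659)
12^16 ≡ 144 (mod 659)
12^32 ≡ 307 (mod 659)
12^64 ≡ 12 (mod 659)
12^128 ≡ 144 (mod 659)
12^256 ≡ 307 (mod 659)
12^329 = 12^(256+64+8+1) ≡ 1 (mod 659).
Result is 1, so (12/659) = 1.

1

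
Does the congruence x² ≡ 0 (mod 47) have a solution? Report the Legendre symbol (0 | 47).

Top reduces to 0: gcd > 1, so the symbol is 0.

0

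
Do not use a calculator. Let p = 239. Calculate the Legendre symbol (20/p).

Pull out 2^2: since 239 ≡ 7 (mod 8), (2/239) = +1, so (2/239)^2 = +1.
Reciprocity: 5 ≡ 1 and 239 ≡ 3 (mod 4), so (5/239) = +(239/5).
Reduce top mod 5: now compute (4/5).
Pull out 2^2: since 5 ≡ 5 (mod 8), (2/5) = -1, so (2/5)^2 = +1.
Reached (1/5) = 1. Collecting the sign flips along the way, the symbol is +1.

1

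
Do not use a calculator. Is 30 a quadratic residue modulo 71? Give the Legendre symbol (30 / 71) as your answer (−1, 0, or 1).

1

Pull out 2: since 71 ≡ 7 (mod 8), (2/71) = +1.
Reciprocity: 15 ≡ 3 and 71 ≡ 3 (mod 4), so (15/71) = −(71/15).
Reduce top mod 15: now compute (11/15).
Reciprocity: 11 ≡ 3 and 15 ≡ 3 (mod 4), so (11/15) = −(15/11).
Reduce top mod 11: now compute (4/11).
Pull out 2^2: since 11 ≡ 3 (mod 8), (2/11) = -1, so (2/11)^2 = +1.
Reached (1/11) = 1. Collecting the sign flips along the way, the symbol is +1.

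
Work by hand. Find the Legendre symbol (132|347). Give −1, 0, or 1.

1

Euler's criterion: (132/347) ≡ 132^173 (mod 347).
132^2 ≡ 74 (mod 347)
132^4 ≡ 271 (mod 347)
132^8 ≡ 224 (mod 347)
132^16 ≡ 208 (mod 347)
132^32 ≡ 236 (mod 347)
132^64 ≡ 176 (mod 347)
132^128 ≡ 93 (mod 347)
132^173 = 132^(128+32+8+4+1) ≡ 1 (mod 347).
Result is 1, so (132/347) = 1.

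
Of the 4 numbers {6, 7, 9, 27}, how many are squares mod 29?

3

(6/29) = +1 → QR.
(7/29) = +1 → QR.
(9/29) = +1 → QR.
(27/29) = -1 → non-residue.
Total quadratic residues among the 4: 3.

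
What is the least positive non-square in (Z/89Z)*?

(2/89) = +1, so 2 is a residue.
(3/89) = −1, so 3 is the smallest positive non-residue mod 89.

3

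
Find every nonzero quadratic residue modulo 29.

1,4,5,6,7,9,13,16,20,22,23,24,25,28

Square k = 1,…,14 (k and 29−k give the same square):
1²=1, 2²=4, 3²=9, 4²=16, 5²=25, 6²≡7, 7²≡20, 8²≡6, 9²≡23, 10²≡13, 11²≡5, 12²≡28, 13²≡24, 14²≡22 (mod 29).
So the quadratic residues mod 29 are {1, 4, 5, 6, 7, 9, 13, 16, 20, 22, 23, 24, 25, 28}.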